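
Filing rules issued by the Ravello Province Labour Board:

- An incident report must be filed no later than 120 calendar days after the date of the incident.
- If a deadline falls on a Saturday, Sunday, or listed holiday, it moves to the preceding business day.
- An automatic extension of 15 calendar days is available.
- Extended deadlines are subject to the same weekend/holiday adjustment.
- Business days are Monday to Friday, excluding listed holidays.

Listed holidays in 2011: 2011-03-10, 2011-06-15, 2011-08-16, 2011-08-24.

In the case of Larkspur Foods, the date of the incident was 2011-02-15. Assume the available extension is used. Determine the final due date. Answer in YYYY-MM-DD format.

From 2011-02-15, 120 calendar days later is 2011-06-15.
2011-06-15 falls on a listed holiday. Rolling to the preceding business day gives 2011-06-14, a Tuesday.
The 15-calendar-day extension moves the deadline from 2011-06-14 to 2011-06-29.
Since 2011-06-29 is a Wednesday and not a holiday, the date is unchanged.
Deadline: 2011-06-29.

2011-06-29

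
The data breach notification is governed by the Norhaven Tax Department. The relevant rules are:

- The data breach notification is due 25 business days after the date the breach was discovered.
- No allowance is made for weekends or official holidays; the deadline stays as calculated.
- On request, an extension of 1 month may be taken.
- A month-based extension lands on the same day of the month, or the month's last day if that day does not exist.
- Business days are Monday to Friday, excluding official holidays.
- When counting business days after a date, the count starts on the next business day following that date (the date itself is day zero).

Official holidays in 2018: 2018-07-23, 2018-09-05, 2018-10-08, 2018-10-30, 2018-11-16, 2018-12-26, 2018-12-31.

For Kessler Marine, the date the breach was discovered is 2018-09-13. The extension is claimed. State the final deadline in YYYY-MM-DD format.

2018-11-19

Starting the day after 2018-09-13 and counting 25 business days lands on 2018-10-19.
2018-10-19 is a Friday; no weekend or holiday adjustment applies.
Applying the 1 month extension: 1 month after 2018-10-19 is 2018-11-19.
2018-11-19 is a Monday; no weekend or holiday adjustment applies.
Deadline: 2018-11-19.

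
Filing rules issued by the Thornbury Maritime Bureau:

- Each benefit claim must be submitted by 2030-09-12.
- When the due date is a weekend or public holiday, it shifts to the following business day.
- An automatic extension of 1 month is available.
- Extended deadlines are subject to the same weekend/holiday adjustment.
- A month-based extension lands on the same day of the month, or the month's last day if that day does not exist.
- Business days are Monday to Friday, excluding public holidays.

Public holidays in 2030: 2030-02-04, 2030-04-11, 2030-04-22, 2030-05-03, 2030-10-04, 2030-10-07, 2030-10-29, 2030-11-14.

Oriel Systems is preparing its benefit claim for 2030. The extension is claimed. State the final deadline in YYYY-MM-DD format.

Start from the fixed due date, 2030-09-12.
2030-09-12 falls on a Thursday, which is a business day, so no adjustment is needed.
The 1 month extension carries 2030-09-12 to 2030-10-12.
2030-10-12 is a Saturday, so it moves to the next business day, 2030-10-14 (Monday).
Final deadline: 2030-10-14.

2030-10-14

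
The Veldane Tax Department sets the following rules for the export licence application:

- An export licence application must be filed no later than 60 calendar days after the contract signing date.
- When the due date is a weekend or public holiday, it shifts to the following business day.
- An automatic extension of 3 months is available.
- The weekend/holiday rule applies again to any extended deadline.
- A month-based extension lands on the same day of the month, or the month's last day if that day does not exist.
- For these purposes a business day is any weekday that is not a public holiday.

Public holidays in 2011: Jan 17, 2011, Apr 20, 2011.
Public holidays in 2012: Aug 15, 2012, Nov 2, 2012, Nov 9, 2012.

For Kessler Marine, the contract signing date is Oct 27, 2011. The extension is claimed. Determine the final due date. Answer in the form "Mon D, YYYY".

Adding 60 calendar days to Oct 27, 2011 gives Dec 26, 2011.
Dec 26, 2011 falls on a Monday, which is a business day, so no adjustment is needed.
Add 3 months to Dec 26, 2011: Mar 26, 2012.
Mar 26, 2012 is a Monday and not a listed holiday, so it stands.
The final due date is Mar 26, 2012.

Mar 26, 2012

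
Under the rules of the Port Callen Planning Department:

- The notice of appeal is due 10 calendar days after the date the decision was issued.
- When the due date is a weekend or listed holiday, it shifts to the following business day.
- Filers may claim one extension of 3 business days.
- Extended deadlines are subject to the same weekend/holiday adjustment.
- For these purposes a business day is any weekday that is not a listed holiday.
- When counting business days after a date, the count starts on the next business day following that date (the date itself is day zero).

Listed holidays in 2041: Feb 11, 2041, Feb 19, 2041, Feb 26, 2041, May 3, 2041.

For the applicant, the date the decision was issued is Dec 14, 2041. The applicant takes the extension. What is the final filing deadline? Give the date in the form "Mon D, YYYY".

From Dec 14, 2041, 10 calendar days later is Dec 24, 2041.
Dec 24, 2041 falls on a Tuesday, which is a business day, so no adjustment is needed.
The 3-business-day extension runs from Dec 24, 2041 to Dec 27, 2041.
Dec 27, 2041 (Friday) is already a business day.
The final due date is Dec 27, 2041.

Dec 27, 2041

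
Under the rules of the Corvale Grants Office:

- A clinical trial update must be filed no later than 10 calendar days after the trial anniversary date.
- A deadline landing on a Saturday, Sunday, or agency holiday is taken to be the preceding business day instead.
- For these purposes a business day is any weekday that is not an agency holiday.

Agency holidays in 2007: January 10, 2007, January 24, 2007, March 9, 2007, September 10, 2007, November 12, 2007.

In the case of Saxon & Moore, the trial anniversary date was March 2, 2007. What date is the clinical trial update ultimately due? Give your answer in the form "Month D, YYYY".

From March 2, 2007, 10 calendar days later is March 12, 2007.
Since March 12, 2007 is a Monday and not a holiday, the date is unchanged.
The final due date is March 12, 2007.

March 12, 2007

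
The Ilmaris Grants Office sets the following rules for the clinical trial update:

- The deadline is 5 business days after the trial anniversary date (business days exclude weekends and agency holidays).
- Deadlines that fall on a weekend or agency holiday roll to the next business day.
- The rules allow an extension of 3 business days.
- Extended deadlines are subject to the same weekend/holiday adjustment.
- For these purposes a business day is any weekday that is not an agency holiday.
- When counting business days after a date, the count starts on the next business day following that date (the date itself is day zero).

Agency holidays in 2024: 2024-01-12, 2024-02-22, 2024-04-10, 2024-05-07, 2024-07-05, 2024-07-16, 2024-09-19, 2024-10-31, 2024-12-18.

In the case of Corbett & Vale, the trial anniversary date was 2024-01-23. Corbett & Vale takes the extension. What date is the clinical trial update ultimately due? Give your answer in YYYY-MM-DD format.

2024-02-02

Counting 5 business days after 2024-01-23 (skipping weekends and listed holidays) reaches 2024-01-30.
2024-01-30 is a Tuesday and not a listed holiday, so it stands.
The 3-business-day extension runs from 2024-01-30 to 2024-02-02.
2024-02-02 falls on a Friday, which is a business day, so no adjustment is needed.
Final deadline: 2024-02-02.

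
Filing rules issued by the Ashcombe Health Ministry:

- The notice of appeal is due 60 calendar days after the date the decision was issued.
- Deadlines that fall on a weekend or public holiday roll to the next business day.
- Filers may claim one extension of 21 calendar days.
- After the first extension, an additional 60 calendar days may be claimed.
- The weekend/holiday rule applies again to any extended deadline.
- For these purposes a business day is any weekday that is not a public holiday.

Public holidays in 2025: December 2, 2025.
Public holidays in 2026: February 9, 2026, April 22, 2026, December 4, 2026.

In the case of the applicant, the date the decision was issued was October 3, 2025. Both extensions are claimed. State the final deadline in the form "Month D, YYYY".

February 23, 2026

60 calendar days after October 3, 2025 is December 2, 2025.
December 2, 2025 falls on a listed holiday. Rolling to the next business day gives December 3, 2025, a Wednesday.
Add the 21 calendar-day extension to December 3, 2025: December 24, 2025.
Since December 24, 2025 is a Wednesday and not a holiday, the date is unchanged.
The 60-calendar-day extension moves the deadline from December 24, 2025 to February 22, 2026.
February 22, 2026 falls on a Sunday. Rolling to the next business day gives February 23, 2026, a Monday.
The final due date is February 23, 2026.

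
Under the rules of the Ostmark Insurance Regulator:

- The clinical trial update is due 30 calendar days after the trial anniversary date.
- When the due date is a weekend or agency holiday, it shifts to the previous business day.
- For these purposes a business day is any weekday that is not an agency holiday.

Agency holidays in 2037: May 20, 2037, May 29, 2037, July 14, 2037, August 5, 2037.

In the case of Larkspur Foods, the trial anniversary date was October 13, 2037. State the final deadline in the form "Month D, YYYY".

From October 13, 2037, 30 calendar days later is November 12, 2037.
Since November 12, 2037 is a Thursday and not a holiday, the date is unchanged.
So the filing is due November 12, 2037.

November 12, 2037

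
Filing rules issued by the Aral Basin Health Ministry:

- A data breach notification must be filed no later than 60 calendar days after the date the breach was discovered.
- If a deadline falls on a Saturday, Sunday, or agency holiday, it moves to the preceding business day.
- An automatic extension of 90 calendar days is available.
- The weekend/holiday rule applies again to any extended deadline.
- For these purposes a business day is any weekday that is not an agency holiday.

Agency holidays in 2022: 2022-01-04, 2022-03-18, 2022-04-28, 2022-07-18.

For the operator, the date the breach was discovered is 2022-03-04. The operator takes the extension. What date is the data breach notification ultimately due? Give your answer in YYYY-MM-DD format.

2022-08-01

From 2022-03-04, 60 calendar days later is 2022-05-03.
2022-05-03 (Tuesday) is already a business day.
Applying the 90-calendar-day extension: 2022-05-03 + 90 days = 2022-08-01.
2022-08-01 is a Monday and not a listed holiday, so it stands.
Deadline: 2022-08-01.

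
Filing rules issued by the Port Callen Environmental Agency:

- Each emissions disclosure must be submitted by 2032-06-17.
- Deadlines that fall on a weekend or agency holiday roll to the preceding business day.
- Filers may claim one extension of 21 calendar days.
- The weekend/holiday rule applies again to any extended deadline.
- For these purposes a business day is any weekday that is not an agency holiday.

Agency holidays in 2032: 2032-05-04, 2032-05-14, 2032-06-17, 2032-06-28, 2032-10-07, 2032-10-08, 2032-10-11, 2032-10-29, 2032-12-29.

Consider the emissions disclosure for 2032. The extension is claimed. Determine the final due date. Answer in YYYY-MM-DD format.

The statutory due date is 2032-06-17.
2032-06-17 is a listed holiday, so it moves to the preceding business day, 2032-06-16 (Wednesday).
Applying the 21-calendar-day extension: 2032-06-16 + 21 days = 2032-07-07.
2032-07-07 falls on a Wednesday, which is a business day, so no adjustment is needed.
The final due date is 2032-07-07.

2032-07-07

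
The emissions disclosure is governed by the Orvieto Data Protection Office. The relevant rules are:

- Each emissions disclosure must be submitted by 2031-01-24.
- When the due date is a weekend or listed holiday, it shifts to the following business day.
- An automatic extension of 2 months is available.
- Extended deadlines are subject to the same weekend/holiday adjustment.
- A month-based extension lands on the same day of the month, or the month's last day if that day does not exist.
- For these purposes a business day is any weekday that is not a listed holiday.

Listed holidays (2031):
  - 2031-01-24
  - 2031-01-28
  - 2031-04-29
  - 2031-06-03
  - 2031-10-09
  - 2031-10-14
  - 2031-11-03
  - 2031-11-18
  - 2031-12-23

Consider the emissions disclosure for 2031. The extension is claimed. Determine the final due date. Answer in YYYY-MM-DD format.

The statutory due date is 2031-01-24.
2031-01-24 falls on a listed holiday. Rolling to the next business day gives 2031-01-27, a Monday.
Add 2 months to 2031-01-27: 2031-03-27.
Since 2031-03-27 is a Thursday and not a holiday, the date is unchanged.
Deadline: 2031-03-27.

2031-03-27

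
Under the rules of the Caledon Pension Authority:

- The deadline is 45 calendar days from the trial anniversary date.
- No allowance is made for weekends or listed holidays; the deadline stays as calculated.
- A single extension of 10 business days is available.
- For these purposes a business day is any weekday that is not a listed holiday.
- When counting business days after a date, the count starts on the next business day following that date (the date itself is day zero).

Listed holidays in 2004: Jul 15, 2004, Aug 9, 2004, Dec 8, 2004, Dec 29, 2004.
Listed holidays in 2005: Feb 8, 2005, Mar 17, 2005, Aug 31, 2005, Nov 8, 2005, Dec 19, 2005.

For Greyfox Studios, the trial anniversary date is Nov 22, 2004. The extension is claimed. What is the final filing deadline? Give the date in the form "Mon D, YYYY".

Trigger date Nov 22, 2004 + 45 calendar days = Jan 6, 2005.
Jan 6, 2005 falls on a Thursday. The rules make no weekend/holiday allowance, so it remains Jan 6, 2005.
Counting 10 further business days from Jan 6, 2005 reaches Jan 20, 2005.
Jan 20, 2005 falls on a Thursday. The rules make no weekend/holiday allowance, so it remains Jan 20, 2005.
Final deadline: Jan 20, 2005.

Jan 20, 2005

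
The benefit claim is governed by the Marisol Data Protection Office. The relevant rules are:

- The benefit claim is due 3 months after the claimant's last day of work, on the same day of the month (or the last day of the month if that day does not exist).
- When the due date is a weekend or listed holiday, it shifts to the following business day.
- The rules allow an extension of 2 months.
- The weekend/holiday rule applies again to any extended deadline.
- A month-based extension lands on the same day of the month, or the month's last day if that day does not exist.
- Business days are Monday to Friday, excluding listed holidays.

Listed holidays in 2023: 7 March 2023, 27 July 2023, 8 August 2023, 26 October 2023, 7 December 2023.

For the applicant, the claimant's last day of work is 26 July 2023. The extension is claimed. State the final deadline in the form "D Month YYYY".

Moving 3 months forward from 26 July 2023 on the corresponding day gives 26 October 2023.
26 October 2023 falls on a listed holiday. Rolling to the next business day gives 27 October 2023, a Friday.
The 2 months extension carries 27 October 2023 to 27 December 2023.
27 December 2023 falls on a Wednesday, which is a business day, so no adjustment is needed.
Deadline: 27 December 2023.

27 December 2023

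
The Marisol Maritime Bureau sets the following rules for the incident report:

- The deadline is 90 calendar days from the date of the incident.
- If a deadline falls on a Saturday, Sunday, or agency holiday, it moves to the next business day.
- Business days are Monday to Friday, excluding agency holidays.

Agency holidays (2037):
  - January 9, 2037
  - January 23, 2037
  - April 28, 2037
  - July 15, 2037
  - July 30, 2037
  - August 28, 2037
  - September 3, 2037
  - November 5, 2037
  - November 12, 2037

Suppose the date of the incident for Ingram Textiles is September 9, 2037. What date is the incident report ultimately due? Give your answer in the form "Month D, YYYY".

December 8, 2037

Trigger date September 9, 2037 + 90 calendar days = December 8, 2037.
Since December 8, 2037 is a Tuesday and not a holiday, the date is unchanged.
So the filing is due December 8, 2037.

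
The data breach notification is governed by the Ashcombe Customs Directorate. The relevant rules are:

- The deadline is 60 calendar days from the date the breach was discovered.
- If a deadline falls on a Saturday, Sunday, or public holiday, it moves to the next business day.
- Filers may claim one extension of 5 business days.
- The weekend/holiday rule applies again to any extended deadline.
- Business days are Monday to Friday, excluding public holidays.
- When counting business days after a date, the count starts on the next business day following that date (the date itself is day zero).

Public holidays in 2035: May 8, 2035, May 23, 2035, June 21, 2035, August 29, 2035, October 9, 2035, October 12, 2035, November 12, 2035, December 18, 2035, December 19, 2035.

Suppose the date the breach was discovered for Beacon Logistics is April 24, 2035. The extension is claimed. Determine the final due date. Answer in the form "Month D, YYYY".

Adding 60 calendar days to April 24, 2035 gives June 23, 2035.
Because June 23, 2035 is a Saturday, the deadline becomes June 25, 2035 (Monday).
The 5-business-day extension runs from June 25, 2035 to July 2, 2035.
July 2, 2035 falls on a Monday, which is a business day, so no adjustment is needed.
Final deadline: July 2, 2035.

July 2, 2035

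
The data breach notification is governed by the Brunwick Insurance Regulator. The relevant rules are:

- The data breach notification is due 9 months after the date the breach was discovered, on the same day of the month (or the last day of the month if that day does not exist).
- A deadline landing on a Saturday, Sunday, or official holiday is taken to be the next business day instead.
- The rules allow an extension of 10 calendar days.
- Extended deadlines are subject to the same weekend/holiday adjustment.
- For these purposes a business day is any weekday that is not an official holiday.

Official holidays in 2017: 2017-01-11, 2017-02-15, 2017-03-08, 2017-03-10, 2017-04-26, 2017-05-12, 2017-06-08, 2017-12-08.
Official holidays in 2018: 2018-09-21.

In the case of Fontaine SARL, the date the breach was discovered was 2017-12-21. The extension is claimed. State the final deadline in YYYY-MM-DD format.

2018-10-04

9 months from 2017-12-21 is 2018-09-21.
2018-09-21 is a listed holiday, so it moves to the next business day, 2018-09-24 (Monday).
With the 10-day extension, 2018-09-24 becomes 2018-10-04.
Since 2018-10-04 is a Thursday and not a holiday, the date is unchanged.
So the filing is due 2018-10-04.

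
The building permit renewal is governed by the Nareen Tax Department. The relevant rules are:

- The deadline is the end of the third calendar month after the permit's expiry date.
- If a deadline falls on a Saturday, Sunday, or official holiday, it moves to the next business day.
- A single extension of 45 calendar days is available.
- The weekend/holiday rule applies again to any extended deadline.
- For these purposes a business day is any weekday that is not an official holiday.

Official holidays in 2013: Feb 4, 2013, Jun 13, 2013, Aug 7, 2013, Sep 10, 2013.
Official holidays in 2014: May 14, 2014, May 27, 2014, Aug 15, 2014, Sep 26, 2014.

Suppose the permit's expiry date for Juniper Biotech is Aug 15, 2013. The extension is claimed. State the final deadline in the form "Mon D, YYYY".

3 months after Aug 15, 2013 is November 2013; that month ends on Nov 30, 2013.
Nov 30, 2013 falls on a Saturday. Rolling to the next business day gives Dec 2, 2013, a Monday.
Add the 45 calendar-day extension to Dec 2, 2013: Jan 16, 2014.
Jan 16, 2014 falls on a Thursday, which is a business day, so no adjustment is needed.
The final due date is Jan 16, 2014.

Jan 16, 2014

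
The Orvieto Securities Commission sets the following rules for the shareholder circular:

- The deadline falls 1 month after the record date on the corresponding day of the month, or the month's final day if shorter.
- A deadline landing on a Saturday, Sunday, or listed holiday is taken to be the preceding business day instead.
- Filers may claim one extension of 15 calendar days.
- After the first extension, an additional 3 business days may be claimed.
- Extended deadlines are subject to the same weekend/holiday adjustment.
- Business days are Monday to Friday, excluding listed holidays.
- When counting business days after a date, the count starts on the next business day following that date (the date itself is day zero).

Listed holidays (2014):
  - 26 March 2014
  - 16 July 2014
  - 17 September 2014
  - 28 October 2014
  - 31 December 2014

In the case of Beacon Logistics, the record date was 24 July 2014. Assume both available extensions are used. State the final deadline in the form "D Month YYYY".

10 September 2014

Moving 1 month forward from 24 July 2014 on the corresponding day gives 24 August 2014.
24 August 2014 is a Sunday; the preceding business day is 22 August 2014 (Friday).
The 15-calendar-day extension moves the deadline from 22 August 2014 to 6 September 2014.
6 September 2014 is a Saturday, so it moves to the preceding business day, 5 September 2014 (Friday).
The 3-business-day extension runs from 5 September 2014 to 10 September 2014.
Since 10 September 2014 is a Wednesday and not a holiday, the date is unchanged.
So the filing is due 10 September 2014.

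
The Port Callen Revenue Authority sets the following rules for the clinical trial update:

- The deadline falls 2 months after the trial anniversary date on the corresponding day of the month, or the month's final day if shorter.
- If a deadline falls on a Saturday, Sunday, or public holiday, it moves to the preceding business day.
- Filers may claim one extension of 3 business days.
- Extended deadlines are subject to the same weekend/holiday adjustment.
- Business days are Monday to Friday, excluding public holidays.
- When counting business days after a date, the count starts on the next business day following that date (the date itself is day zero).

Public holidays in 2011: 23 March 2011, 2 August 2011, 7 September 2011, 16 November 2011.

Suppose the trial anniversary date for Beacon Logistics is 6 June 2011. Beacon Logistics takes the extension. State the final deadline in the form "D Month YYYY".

10 August 2011

Moving 2 months forward from 6 June 2011 on the corresponding day gives 6 August 2011.
6 August 2011 is a Saturday, so it moves to the preceding business day, 5 August 2011 (Friday).
The 3-business-day extension runs from 5 August 2011 to 10 August 2011.
10 August 2011 is a Wednesday and not a listed holiday, so it stands.
Deadline: 10 August 2011.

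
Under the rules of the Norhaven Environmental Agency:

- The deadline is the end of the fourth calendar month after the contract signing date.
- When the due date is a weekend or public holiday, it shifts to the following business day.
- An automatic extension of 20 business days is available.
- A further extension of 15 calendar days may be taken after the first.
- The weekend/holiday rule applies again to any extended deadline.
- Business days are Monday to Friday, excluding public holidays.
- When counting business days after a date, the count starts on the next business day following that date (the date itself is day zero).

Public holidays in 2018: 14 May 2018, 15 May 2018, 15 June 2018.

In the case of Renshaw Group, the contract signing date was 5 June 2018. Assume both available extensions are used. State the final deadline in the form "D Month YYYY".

13 December 2018

4 months after 5 June 2018 is October 2018; that month ends on 31 October 2018.
31 October 2018 falls on a Wednesday, which is a business day, so no adjustment is needed.
The 20-business-day extension runs from 31 October 2018 to 28 November 2018.
Since 28 November 2018 is a Wednesday and not a holiday, the date is unchanged.
Add the 15 calendar-day extension to 28 November 2018: 13 December 2018.
13 December 2018 is a Thursday and not a listed holiday, so it stands.
The final due date is 13 December 2018.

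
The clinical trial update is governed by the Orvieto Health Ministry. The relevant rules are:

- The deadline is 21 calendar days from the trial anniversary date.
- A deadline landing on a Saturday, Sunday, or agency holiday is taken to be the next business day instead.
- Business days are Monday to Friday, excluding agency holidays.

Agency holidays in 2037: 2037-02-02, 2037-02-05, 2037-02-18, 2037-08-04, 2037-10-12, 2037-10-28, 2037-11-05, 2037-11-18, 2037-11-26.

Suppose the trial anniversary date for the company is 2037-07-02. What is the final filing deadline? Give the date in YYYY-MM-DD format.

From 2037-07-02, 21 calendar days later is 2037-07-23.
2037-07-23 falls on a Thursday, which is a business day, so no adjustment is needed.
Deadline: 2037-07-23.

2037-07-23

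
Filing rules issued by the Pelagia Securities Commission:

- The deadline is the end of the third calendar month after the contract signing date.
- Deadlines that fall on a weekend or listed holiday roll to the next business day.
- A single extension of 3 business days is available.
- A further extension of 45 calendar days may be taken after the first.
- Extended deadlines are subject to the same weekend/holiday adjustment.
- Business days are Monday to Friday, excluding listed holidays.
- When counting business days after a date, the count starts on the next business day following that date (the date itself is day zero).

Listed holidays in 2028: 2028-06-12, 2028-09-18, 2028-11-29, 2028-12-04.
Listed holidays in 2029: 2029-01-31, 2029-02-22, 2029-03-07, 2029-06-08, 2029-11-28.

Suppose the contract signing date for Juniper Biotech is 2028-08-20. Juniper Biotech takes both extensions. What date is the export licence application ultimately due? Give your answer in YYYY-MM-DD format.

2029-01-22

3 months after 2028-08-20 falls in November 2028; the last day of that month is 2028-11-30.
2028-11-30 falls on a Thursday, which is a business day, so no adjustment is needed.
The 3-business-day extension runs from 2028-11-30 to 2028-12-06.
2028-12-06 falls on a Wednesday, which is a business day, so no adjustment is needed.
With the 45-day extension, 2028-12-06 becomes 2029-01-20.
2029-01-20 is a Saturday; the next business day is 2029-01-22 (Monday).
Final deadline: 2029-01-22.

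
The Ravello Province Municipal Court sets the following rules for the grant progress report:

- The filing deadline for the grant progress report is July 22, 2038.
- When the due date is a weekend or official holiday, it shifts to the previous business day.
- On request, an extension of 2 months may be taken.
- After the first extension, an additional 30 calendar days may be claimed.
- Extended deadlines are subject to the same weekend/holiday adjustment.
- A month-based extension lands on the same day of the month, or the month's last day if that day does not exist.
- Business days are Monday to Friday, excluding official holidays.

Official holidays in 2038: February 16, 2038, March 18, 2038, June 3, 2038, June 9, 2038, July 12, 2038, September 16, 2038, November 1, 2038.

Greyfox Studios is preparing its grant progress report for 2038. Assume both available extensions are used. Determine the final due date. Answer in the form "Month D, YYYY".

October 22, 2038

Start from the fixed due date, July 22, 2038.
Since July 22, 2038 is a Thursday and not a holiday, the date is unchanged.
The 2 months extension carries July 22, 2038 to September 22, 2038.
September 22, 2038 is a Wednesday and not a listed holiday, so it stands.
The 30-calendar-day extension moves the deadline from September 22, 2038 to October 22, 2038.
October 22, 2038 (Friday) is already a business day.
Final deadline: October 22, 2038.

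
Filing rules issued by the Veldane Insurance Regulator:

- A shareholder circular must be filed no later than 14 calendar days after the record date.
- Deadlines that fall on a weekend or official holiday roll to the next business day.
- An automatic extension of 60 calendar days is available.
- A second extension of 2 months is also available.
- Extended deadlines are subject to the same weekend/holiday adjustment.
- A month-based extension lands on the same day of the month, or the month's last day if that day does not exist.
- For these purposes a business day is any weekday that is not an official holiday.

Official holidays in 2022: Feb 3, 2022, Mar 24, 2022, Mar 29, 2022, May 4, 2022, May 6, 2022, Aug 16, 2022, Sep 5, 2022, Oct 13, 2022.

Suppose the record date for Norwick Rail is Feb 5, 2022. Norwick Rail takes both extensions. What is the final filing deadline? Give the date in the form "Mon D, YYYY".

Jun 22, 2022

Adding 14 calendar days to Feb 5, 2022 gives Feb 19, 2022.
Feb 19, 2022 is a Saturday; the next business day is Feb 21, 2022 (Monday).
Add the 60 calendar-day extension to Feb 21, 2022: Apr 22, 2022.
Apr 22, 2022 (Friday) is already a business day.
The 2 months extension carries Apr 22, 2022 to Jun 22, 2022.
Jun 22, 2022 is a Wednesday and not a listed holiday, so it stands.
The final due date is Jun 22, 2022.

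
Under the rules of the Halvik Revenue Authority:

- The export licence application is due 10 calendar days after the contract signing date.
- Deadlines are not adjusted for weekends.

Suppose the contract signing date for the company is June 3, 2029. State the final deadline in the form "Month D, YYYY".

June 13, 2029

10 calendar days after June 3, 2029 is June 13, 2029.
No adjustment is made for weekends or holidays, so June 13, 2029 stands.
Final deadline: June 13, 2029.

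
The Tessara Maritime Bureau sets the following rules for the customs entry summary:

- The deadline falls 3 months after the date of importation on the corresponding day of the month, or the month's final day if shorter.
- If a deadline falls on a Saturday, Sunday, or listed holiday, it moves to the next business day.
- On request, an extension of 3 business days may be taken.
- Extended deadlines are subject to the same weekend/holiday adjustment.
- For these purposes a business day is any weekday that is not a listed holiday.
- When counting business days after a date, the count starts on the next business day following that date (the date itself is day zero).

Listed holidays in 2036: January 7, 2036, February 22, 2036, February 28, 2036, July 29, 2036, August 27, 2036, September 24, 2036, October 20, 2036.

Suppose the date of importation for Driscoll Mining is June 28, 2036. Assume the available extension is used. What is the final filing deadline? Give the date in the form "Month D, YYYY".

Moving 3 months forward from June 28, 2036 on the corresponding day gives September 28, 2036.
September 28, 2036 is a Sunday, so it moves to the next business day, September 29, 2036 (Monday).
Applying the 3-business-day extension: 3 business days after September 29, 2036 is October 2, 2036.
October 2, 2036 falls on a Thursday, which is a business day, so no adjustment is needed.
So the filing is due October 2, 2036.

October 2, 2036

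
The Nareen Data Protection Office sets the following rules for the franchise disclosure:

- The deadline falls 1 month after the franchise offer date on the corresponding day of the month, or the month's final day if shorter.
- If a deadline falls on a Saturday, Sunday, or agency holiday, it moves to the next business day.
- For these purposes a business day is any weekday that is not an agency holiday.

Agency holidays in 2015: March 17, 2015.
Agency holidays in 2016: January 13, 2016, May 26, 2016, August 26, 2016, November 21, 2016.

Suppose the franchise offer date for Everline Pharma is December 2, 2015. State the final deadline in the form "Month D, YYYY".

January 4, 2016

1 month after December 2, 2015, on the same day of the month, is January 2, 2016.
January 2, 2016 is a Saturday, so it moves to the next business day, January 4, 2016 (Monday).
Final deadline: January 4, 2016.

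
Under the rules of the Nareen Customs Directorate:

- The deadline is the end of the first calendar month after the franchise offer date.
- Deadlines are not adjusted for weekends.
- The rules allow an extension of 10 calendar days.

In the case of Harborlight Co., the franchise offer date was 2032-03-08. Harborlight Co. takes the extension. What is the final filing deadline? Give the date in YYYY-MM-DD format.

2032-05-10

1 month after 2032-03-08 is April 2032; that month ends on 2032-04-30.
No adjustment is made for weekends or holidays, so 2032-04-30 stands.
The 10-calendar-day extension moves the deadline from 2032-04-30 to 2032-05-10.
No adjustment is made for weekends or holidays, so 2032-05-10 stands.
Deadline: 2032-05-10.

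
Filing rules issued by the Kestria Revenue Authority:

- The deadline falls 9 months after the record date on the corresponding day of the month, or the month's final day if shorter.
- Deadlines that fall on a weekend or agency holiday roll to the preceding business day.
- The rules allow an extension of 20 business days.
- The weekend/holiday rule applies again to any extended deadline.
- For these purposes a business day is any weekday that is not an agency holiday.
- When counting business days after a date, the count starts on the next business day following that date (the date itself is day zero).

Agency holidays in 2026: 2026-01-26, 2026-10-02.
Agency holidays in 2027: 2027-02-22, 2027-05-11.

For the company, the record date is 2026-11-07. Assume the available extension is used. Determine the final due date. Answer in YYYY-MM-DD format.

9 months after 2026-11-07, on the same day of the month, is 2027-08-07.
2027-08-07 is a Saturday, so it moves to the preceding business day, 2027-08-06 (Friday).
Counting 20 further business days from 2027-08-06 reaches 2027-09-03.
2027-09-03 is a Friday and not a listed holiday, so it stands.
Final deadline: 2027-09-03.

2027-09-03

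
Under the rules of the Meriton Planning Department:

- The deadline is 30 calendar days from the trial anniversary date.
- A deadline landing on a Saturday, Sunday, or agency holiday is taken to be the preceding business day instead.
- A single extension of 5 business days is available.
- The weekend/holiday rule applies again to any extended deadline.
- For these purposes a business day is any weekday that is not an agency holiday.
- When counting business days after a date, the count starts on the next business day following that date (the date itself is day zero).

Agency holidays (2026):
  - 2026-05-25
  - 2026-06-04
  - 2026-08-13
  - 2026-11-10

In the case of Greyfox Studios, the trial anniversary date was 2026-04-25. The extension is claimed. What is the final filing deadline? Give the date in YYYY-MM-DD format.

2026-06-01

From 2026-04-25, 30 calendar days later is 2026-05-25.
2026-05-25 falls on a listed holiday. Rolling to the preceding business day gives 2026-05-22, a Friday.
The 5-business-day extension runs from 2026-05-22 to 2026-06-01.
2026-06-01 falls on a Monday, which is a business day, so no adjustment is needed.
The final due date is 2026-06-01.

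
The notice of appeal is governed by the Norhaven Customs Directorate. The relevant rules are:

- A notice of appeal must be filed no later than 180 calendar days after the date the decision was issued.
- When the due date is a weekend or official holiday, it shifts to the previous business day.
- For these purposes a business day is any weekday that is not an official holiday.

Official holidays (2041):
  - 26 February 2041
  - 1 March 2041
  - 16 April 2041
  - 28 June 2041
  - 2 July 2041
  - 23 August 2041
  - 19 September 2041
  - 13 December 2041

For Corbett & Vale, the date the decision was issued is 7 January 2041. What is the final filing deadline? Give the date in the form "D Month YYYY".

5 July 2041

From 7 January 2041, 180 calendar days later is 6 July 2041.
Because 6 July 2041 is a Saturday, the deadline becomes 5 July 2041 (Friday).
Final deadline: 5 July 2041.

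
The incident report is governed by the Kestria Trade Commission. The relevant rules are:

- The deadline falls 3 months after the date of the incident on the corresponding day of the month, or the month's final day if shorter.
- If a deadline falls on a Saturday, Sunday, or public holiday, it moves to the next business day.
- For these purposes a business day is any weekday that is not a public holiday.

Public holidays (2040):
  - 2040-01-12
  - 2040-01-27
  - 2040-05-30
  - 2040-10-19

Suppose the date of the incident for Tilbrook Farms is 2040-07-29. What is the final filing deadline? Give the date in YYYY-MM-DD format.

2040-10-29

3 months after 2040-07-29, on the same day of the month, is 2040-10-29.
2040-10-29 (Monday) is already a business day.
Deadline: 2040-10-29.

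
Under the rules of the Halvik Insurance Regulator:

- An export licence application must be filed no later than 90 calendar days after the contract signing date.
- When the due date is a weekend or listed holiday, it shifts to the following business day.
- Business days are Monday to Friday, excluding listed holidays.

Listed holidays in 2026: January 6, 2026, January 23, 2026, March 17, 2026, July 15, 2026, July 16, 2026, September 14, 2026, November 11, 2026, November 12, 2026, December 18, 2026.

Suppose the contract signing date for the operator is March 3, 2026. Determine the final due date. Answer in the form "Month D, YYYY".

June 1, 2026

90 calendar days after March 3, 2026 is June 1, 2026.
June 1, 2026 is a Monday and not a listed holiday, so it stands.
Deadline: June 1, 2026.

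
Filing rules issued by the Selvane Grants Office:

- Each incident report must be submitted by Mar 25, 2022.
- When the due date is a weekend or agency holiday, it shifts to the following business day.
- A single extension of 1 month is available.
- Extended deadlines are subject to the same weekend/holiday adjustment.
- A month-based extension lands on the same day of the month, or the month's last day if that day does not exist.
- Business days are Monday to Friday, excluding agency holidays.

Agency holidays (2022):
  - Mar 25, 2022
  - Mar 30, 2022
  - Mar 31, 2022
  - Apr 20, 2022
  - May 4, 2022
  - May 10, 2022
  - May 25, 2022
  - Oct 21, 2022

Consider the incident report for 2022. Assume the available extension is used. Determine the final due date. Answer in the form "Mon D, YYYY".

Apr 28, 2022

The stated deadline is Mar 25, 2022.
Mar 25, 2022 is a listed holiday; the next business day is Mar 28, 2022 (Monday).
Add 1 month to Mar 28, 2022: Apr 28, 2022.
Apr 28, 2022 is a Thursday and not a listed holiday, so it stands.
Deadline: Apr 28, 2022.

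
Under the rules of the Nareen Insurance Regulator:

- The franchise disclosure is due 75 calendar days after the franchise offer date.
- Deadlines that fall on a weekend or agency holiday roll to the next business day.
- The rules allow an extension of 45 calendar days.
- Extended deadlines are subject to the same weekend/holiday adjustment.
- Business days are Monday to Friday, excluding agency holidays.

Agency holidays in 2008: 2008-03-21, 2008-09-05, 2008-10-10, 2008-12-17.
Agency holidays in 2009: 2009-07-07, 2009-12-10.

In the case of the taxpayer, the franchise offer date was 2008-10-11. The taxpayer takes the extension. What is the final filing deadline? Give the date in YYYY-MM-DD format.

From 2008-10-11, 75 calendar days later is 2008-12-25.
Since 2008-12-25 is a Thursday and not a holiday, the date is unchanged.
With the 45-day extension, 2008-12-25 becomes 2009-02-08.
Because 2009-02-08 is a Sunday, the deadline becomes 2009-02-09 (Monday).
The final due date is 2009-02-09.

2009-02-09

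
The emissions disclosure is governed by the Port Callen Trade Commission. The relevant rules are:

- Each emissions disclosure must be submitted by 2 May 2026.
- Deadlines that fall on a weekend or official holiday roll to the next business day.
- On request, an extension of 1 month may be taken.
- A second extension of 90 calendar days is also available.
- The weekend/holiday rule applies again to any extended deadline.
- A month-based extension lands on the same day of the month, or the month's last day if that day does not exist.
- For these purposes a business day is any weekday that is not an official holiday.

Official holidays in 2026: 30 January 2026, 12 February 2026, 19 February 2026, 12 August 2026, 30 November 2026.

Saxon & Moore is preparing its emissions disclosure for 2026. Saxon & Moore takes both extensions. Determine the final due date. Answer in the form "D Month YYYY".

The statutory due date is 2 May 2026.
2 May 2026 is a Saturday; the next business day is 4 May 2026 (Monday).
Applying the 1 month extension: 1 month after 4 May 2026 is 4 June 2026.
4 June 2026 is a Thursday and not a listed holiday, so it stands.
Applying the 90-calendar-day extension: 4 June 2026 + 90 days = 2 September 2026.
Since 2 September 2026 is a Wednesday and not a holiday, the date is unchanged.
The final due date is 2 September 2026.

2 September 2026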